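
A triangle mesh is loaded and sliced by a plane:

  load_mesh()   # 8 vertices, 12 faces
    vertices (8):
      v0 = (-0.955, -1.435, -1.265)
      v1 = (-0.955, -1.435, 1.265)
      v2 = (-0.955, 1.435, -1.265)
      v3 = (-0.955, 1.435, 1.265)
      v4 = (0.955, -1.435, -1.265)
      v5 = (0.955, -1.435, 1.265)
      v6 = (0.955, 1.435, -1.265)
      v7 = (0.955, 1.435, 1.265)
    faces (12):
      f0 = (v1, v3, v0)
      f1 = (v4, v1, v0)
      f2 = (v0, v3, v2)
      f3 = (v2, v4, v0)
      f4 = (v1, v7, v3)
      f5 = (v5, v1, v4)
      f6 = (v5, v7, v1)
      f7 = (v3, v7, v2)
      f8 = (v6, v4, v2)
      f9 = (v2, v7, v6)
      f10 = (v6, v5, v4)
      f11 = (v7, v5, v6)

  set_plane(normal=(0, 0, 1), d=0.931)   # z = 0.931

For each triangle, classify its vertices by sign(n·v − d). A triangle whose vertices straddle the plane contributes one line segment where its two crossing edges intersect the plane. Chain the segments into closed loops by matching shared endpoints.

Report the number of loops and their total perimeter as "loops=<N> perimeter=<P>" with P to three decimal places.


Straddling triangles (8 of 12):
  (v1,v3,v0) [++-] → (-0.955, 1.05611, 0.931)–(-0.955, -1.435, 0.931)  len=2.4911
  (v4,v1,v0) [-+-] → (-0.70285, -1.435, 0.931)–(-0.955, -1.435, 0.931)  len=0.2522
  (v0,v3,v2) [-+-] → (-0.955, 1.05611, 0.931)–(-0.955, 1.435, 0.931)  len=0.3789
  (v5,v1,v4) [++-] → (-0.70285, -1.435, 0.931)–(0.955, -1.435, 0.931)  len=1.6578
  (v3,v7,v2) [++-] → (0.70285, 1.435, 0.931)–(-0.955, 1.435, 0.931)  len=1.6578
  (v2,v7,v6) [-+-] → (0.70285, 1.435, 0.931)–(0.955, 1.435, 0.931)  len=0.2522
  (v6,v5,v4) [-+-] → (0.955, -1.05611, 0.931)–(0.955, -1.435, 0.931)  len=0.3789
  (v7,v5,v6) [++-] → (0.955, -1.05611, 0.931)–(0.955, 1.435, 0.931)  len=2.4911

Chained into 1 loop(s):
  loop 1: 8 segments, perimeter = 9.5600
Total perimeter = 9.560

loops=1 perimeter=9.560


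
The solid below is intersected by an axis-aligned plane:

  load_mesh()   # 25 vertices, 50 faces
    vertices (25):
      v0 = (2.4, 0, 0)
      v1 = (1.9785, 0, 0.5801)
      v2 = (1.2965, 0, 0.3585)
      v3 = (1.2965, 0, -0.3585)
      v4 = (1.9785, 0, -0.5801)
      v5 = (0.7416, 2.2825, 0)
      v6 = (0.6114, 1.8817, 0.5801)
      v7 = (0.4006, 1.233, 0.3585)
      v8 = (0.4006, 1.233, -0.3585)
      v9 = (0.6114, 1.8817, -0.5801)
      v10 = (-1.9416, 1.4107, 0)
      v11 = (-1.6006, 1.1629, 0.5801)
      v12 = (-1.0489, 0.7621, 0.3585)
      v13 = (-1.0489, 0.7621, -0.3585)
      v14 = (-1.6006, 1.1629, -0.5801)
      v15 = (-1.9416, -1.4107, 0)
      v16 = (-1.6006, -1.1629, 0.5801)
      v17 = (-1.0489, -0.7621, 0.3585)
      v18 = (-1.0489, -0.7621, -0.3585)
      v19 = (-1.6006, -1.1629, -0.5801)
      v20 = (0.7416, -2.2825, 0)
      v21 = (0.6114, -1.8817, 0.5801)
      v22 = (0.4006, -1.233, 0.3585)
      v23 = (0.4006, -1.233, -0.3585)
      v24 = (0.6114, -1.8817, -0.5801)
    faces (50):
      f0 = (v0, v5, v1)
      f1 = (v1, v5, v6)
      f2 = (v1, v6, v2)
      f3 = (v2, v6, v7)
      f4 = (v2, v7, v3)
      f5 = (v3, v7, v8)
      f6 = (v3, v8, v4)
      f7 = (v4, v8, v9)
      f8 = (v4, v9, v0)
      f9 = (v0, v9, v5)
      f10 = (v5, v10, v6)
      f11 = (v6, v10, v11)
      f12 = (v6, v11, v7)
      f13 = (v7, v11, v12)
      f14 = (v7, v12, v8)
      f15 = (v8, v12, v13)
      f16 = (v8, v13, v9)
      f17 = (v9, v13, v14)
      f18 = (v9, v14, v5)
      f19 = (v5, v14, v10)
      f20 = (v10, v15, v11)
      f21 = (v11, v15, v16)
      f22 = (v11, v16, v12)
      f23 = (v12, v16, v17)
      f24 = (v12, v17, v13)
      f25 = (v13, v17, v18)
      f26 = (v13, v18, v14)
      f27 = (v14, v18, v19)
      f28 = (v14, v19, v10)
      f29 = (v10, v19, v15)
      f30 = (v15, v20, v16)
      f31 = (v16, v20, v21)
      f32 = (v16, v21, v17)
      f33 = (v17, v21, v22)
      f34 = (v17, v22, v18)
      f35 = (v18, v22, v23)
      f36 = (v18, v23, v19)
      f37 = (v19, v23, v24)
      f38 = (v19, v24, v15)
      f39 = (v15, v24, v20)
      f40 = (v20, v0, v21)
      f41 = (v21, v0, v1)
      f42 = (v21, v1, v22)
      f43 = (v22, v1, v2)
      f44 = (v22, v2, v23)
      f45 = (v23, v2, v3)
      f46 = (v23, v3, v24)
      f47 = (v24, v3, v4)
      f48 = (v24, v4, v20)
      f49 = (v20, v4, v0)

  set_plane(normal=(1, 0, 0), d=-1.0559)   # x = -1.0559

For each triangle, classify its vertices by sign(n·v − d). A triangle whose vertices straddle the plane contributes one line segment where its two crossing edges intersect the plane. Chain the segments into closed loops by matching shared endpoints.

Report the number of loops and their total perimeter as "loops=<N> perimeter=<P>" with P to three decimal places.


loops=1 perimeter=8.249

Straddling triangles (18 of 50):
  (v5,v10,v6) [+-+] → (-1.0559, 1.69847, 0)–(-1.0559, 1.5741, 0.201251)  len=0.2366
  (v6,v10,v11) [+--] → (-1.0559, 1.5741, 0.201251)–(-1.0559, 1.3399, 0.5801)  len=0.4454
  (v6,v11,v7) [+-+] → (-1.0559, 1.3399, 0.5801)–(-1.0559, 1.18198, 0.519783)  len=0.1690
  (v7,v11,v12) [+-+] → (-1.0559, 1.18198, 0.519783)–(-1.0559, 0.767185, 0.361312)  len=0.4440
  (v9,v13,v14) [++-] → (-1.0559, 0.767185, -0.361312)–(-1.0559, 1.3399, -0.5801)  len=0.6131
  (v9,v14,v5) [+-+] → (-1.0559, 1.3399, -0.5801)–(-1.0559, 1.42327, -0.445192)  len=0.1586
  (v5,v14,v10) [+--] → (-1.0559, 1.42327, -0.445192)–(-1.0559, 1.69847, 0)  len=0.5234
  (v11,v16,v12) [--+] → (-1.0559, 0.737675, 0.361312)–(-1.0559, 0.767185, 0.361312)  len=0.0295
  (v12,v16,v17) [+-+] → (-1.0559, 0.737675, 0.361312)–(-1.0559, -0.767185, 0.361312)  len=1.5049
  (v13,v18,v14) [++-] → (-1.0559, -0.737675, -0.361312)–(-1.0559, 0.767185, -0.361312)  len=1.5049
  (v14,v18,v19) [-+-] → (-1.0559, -0.737675, -0.361312)–(-1.0559, -0.767185, -0.361312)  len=0.0295
  (v15,v20,v16) [-+-] → (-1.0559, -1.69847, 0)–(-1.0559, -1.42327, 0.445192)  len=0.5234
  (v16,v20,v21) [-++] → (-1.0559, -1.42327, 0.445192)–(-1.0559, -1.3399, 0.5801)  len=0.1586
  (v16,v21,v17) [-++] → (-1.0559, -1.3399, 0.5801)–(-1.0559, -0.767185, 0.361312)  len=0.6131
  (v18,v23,v19) [++-] → (-1.0559, -1.18198, -0.519783)–(-1.0559, -0.767185, -0.361312)  len=0.4440
  (v19,v23,v24) [-++] → (-1.0559, -1.18198, -0.519783)–(-1.0559, -1.3399, -0.5801)  len=0.1690
  (v19,v24,v15) [-+-] → (-1.0559, -1.3399, -0.5801)–(-1.0559, -1.5741, -0.201251)  len=0.4454
  (v15,v24,v20) [-++] → (-1.0559, -1.5741, -0.201251)–(-1.0559, -1.69847, 0)  len=0.2366

Chained into 1 loop(s):
  loop 1: 18 segments, perimeter = 8.2490
Total perimeter = 8.249


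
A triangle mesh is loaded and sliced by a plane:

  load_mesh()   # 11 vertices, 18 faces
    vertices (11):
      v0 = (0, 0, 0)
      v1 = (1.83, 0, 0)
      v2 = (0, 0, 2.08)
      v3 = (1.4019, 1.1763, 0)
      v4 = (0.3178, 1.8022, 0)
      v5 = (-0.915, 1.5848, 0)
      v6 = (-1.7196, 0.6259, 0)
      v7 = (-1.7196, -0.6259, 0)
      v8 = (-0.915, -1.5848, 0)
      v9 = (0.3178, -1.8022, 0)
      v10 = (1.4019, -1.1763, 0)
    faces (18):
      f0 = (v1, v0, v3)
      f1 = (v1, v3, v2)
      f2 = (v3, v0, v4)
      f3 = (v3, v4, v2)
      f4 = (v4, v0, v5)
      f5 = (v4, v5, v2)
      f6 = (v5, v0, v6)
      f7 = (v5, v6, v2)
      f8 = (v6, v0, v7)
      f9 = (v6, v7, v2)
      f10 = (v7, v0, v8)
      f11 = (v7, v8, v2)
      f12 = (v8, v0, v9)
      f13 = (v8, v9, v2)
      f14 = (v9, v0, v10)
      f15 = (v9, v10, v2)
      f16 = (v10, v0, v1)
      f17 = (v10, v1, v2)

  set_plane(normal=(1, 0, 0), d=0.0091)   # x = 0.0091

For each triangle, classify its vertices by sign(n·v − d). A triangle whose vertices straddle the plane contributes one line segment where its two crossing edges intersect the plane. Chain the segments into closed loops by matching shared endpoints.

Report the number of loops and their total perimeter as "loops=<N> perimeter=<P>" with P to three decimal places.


loops=1 perimeter=8.915

Straddling triangles (12 of 18):
  (v1,v0,v3) [+-+] → (0.0091, 0, 0)–(0.0091, 0.00763559, 0)  len=0.0076
  (v1,v3,v2) [++-] → (0.0091, 0.00763559, 2.0665)–(0.0091, 0, 2.06966)  len=0.0083
  (v3,v0,v4) [+-+] → (0.0091, 0.00763559, 0)–(0.0091, 0.0516048, 0)  len=0.0440
  (v3,v4,v2) [++-] → (0.0091, 0.0516048, 2.02044)–(0.0091, 0.00763559, 2.0665)  len=0.0637
  (v4,v0,v5) [+--] → (0.0091, 0.0516048, 0)–(0.0091, 1.74776, 0)  len=1.6962
  (v4,v5,v2) [+--] → (0.0091, 1.74776, 0)–(0.0091, 0.0516048, 2.02044)  len=2.6380
  (v8,v0,v9) [--+] → (0.0091, -0.0516048, 0)–(0.0091, -1.74776, 0)  len=1.6962
  (v8,v9,v2) [-+-] → (0.0091, -1.74776, 0)–(0.0091, -0.0516048, 2.02044)  len=2.6380
  (v9,v0,v10) [+-+] → (0.0091, -0.0516048, 0)–(0.0091, -0.00763559, 0)  len=0.0440
  (v9,v10,v2) [++-] → (0.0091, -0.00763559, 2.0665)–(0.0091, -0.0516048, 2.02044)  len=0.0637
  (v10,v0,v1) [+-+] → (0.0091, -0.00763559, 0)–(0.0091, 0, 0)  len=0.0076
  (v10,v1,v2) [++-] → (0.0091, 0, 2.06966)–(0.0091, -0.00763559, 2.0665)  len=0.0083

Chained into 1 loop(s):
  loop 1: 12 segments, perimeter = 8.9154
Total perimeter = 8.915


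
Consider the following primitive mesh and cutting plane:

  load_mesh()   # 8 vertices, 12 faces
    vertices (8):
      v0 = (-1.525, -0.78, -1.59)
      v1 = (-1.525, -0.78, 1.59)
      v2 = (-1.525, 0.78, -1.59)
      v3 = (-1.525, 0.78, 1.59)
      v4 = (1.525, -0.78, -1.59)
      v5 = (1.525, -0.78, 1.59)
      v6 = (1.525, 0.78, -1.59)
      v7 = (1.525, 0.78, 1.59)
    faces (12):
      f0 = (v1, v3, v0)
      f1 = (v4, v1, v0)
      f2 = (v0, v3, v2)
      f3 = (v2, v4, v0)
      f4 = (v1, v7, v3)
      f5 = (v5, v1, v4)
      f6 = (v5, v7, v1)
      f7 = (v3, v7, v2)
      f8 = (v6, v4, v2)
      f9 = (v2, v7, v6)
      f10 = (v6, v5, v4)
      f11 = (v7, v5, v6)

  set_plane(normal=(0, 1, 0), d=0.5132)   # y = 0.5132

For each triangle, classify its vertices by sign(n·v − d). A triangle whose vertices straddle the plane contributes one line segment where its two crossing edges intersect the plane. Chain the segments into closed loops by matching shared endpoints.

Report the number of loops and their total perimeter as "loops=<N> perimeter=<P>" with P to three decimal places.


loops=1 perimeter=12.460

Straddling triangles (8 of 12):
  (v1,v3,v0) [-+-] → (-1.525, 0.5132, 1.59)–(-1.525, 0.5132, 1.04614)  len=0.5439
  (v0,v3,v2) [-++] → (-1.525, 0.5132, 1.04614)–(-1.525, 0.5132, -1.59)  len=2.6361
  (v2,v4,v0) [+--] → (-1.00337, 0.5132, -1.59)–(-1.525, 0.5132, -1.59)  len=0.5216
  (v1,v7,v3) [-++] → (1.00337, 0.5132, 1.59)–(-1.525, 0.5132, 1.59)  len=2.5284
  (v5,v7,v1) [-+-] → (1.525, 0.5132, 1.59)–(1.00337, 0.5132, 1.59)  len=0.5216
  (v6,v4,v2) [+-+] → (1.525, 0.5132, -1.59)–(-1.00337, 0.5132, -1.59)  len=2.5284
  (v6,v5,v4) [+--] → (1.525, 0.5132, -1.04614)–(1.525, 0.5132, -1.59)  len=0.5439
  (v7,v5,v6) [+-+] → (1.525, 0.5132, 1.59)–(1.525, 0.5132, -1.04614)  len=2.6361

Chained into 1 loop(s):
  loop 1: 8 segments, perimeter = 12.4600
Total perimeter = 12.460


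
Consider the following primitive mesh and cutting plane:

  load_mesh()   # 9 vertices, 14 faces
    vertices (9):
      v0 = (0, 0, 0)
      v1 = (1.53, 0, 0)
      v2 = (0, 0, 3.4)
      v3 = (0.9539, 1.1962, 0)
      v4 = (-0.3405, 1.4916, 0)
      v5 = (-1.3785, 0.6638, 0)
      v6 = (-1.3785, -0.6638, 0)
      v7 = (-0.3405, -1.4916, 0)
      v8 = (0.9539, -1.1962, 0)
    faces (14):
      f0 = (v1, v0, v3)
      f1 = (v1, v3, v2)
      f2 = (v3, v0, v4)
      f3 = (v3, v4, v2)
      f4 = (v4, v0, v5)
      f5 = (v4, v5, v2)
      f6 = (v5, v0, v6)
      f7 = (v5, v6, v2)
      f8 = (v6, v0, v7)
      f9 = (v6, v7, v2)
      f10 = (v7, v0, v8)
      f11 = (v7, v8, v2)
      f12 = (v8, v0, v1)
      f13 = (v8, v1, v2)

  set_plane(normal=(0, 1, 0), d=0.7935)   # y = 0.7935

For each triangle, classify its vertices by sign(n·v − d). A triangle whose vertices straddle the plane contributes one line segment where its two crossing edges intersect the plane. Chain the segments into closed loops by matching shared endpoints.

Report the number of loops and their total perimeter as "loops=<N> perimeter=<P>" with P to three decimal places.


Straddling triangles (6 of 14):
  (v1,v0,v3) [--+] → (0.63277, 0.7935, 0)–(1.14784, 0.7935, 0)  len=0.5151
  (v1,v3,v2) [-+-] → (1.14784, 0.7935, 0)–(0.63277, 0.7935, 1.14461)  len=1.2552
  (v3,v0,v4) [+-+] → (0.63277, 0.7935, 0)–(-0.181139, 0.7935, 0)  len=0.8139
  (v3,v4,v2) [++-] → (-0.181139, 0.7935, 1.59127)–(0.63277, 0.7935, 1.14461)  len=0.9284
  (v4,v0,v5) [+--] → (-0.181139, 0.7935, 0)–(-1.21587, 0.7935, 0)  len=1.0347
  (v4,v5,v2) [+--] → (-1.21587, 0.7935, 0)–(-0.181139, 0.7935, 1.59127)  len=1.8981

Chained into 1 loop(s):
  loop 1: 6 segments, perimeter = 6.4454
Total perimeter = 6.445

loops=1 perimeter=6.445


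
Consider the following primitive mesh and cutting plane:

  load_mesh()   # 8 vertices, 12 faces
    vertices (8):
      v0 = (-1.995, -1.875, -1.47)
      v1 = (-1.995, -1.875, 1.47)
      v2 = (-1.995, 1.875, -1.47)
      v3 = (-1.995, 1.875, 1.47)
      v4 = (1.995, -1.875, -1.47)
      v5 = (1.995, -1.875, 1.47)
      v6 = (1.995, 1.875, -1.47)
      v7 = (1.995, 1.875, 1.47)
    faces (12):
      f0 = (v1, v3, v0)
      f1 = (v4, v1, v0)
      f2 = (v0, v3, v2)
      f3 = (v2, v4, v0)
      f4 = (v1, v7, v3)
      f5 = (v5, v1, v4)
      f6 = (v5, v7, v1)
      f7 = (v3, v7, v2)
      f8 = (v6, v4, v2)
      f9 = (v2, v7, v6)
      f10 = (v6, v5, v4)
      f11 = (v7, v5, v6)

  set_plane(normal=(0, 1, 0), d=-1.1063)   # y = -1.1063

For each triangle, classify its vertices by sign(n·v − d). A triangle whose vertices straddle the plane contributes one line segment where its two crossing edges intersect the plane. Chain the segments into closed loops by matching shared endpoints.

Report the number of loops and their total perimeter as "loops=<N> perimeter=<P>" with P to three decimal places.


loops=1 perimeter=13.860

Straddling triangles (8 of 12):
  (v1,v3,v0) [-+-] → (-1.995, -1.1063, 1.47)–(-1.995, -1.1063, -0.867339)  len=2.3373
  (v0,v3,v2) [-++] → (-1.995, -1.1063, -0.867339)–(-1.995, -1.1063, -1.47)  len=0.6027
  (v2,v4,v0) [+--] → (1.1771, -1.1063, -1.47)–(-1.995, -1.1063, -1.47)  len=3.1721
  (v1,v7,v3) [-++] → (-1.1771, -1.1063, 1.47)–(-1.995, -1.1063, 1.47)  len=0.8179
  (v5,v7,v1) [-+-] → (1.995, -1.1063, 1.47)–(-1.1771, -1.1063, 1.47)  len=3.1721
  (v6,v4,v2) [+-+] → (1.995, -1.1063, -1.47)–(1.1771, -1.1063, -1.47)  len=0.8179
  (v6,v5,v4) [+--] → (1.995, -1.1063, 0.867339)–(1.995, -1.1063, -1.47)  len=2.3373
  (v7,v5,v6) [+-+] → (1.995, -1.1063, 1.47)–(1.995, -1.1063, 0.867339)  len=0.6027

Chained into 1 loop(s):
  loop 1: 8 segments, perimeter = 13.8600
Total perimeter = 13.860


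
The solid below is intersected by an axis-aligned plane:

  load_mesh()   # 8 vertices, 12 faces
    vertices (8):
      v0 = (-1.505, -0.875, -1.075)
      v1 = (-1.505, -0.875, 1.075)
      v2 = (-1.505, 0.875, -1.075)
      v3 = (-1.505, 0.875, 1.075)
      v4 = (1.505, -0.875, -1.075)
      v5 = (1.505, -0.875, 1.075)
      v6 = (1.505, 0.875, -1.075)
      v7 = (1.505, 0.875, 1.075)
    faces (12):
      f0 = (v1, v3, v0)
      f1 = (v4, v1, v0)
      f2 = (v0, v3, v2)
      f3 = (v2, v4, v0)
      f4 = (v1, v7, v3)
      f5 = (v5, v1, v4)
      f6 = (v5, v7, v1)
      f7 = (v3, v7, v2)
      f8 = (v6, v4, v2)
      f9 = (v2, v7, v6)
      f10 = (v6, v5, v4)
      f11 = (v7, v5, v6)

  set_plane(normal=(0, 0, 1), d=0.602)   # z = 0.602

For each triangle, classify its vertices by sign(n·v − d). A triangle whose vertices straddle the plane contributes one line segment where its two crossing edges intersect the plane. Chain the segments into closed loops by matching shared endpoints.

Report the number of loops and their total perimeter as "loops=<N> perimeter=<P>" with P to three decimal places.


loops=1 perimeter=9.520

Straddling triangles (8 of 12):
  (v1,v3,v0) [++-] → (-1.505, 0.49, 0.602)–(-1.505, -0.875, 0.602)  len=1.3650
  (v4,v1,v0) [-+-] → (-0.8428, -0.875, 0.602)–(-1.505, -0.875, 0.602)  len=0.6622
  (v0,v3,v2) [-+-] → (-1.505, 0.49, 0.602)–(-1.505, 0.875, 0.602)  len=0.3850
  (v5,v1,v4) [++-] → (-0.8428, -0.875, 0.602)–(1.505, -0.875, 0.602)  len=2.3478
  (v3,v7,v2) [++-] → (0.8428, 0.875, 0.602)–(-1.505, 0.875, 0.602)  len=2.3478
  (v2,v7,v6) [-+-] → (0.8428, 0.875, 0.602)–(1.505, 0.875, 0.602)  len=0.6622
  (v6,v5,v4) [-+-] → (1.505, -0.49, 0.602)–(1.505, -0.875, 0.602)  len=0.3850
  (v7,v5,v6) [++-] → (1.505, -0.49, 0.602)–(1.505, 0.875, 0.602)  len=1.3650

Chained into 1 loop(s):
  loop 1: 8 segments, perimeter = 9.5200
Total perimeter = 9.520


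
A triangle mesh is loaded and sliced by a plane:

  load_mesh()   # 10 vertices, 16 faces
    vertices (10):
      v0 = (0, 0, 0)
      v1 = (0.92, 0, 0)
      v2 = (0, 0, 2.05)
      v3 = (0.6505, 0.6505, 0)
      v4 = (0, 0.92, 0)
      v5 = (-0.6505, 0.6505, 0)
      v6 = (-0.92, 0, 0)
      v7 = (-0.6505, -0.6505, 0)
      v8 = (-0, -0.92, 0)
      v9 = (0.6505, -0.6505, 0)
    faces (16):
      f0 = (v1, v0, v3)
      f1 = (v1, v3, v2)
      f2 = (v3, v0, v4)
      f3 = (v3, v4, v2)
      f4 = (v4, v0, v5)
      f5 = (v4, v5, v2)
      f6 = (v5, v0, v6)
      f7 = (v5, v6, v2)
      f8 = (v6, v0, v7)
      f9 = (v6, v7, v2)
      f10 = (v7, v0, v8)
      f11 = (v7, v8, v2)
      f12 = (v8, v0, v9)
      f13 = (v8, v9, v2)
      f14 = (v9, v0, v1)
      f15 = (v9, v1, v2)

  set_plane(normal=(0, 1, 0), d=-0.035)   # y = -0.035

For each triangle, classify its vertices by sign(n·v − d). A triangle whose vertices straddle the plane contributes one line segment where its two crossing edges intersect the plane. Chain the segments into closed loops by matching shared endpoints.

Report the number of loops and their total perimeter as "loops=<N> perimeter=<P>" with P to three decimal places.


Straddling triangles (8 of 16):
  (v6,v0,v7) [++-] → (-0.035, -0.035, 0)–(-0.9055, -0.035, 0)  len=0.8705
  (v6,v7,v2) [+-+] → (-0.9055, -0.035, 0)–(-0.035, -0.035, 1.9397)  len=2.1261
  (v7,v0,v8) [-+-] → (-0.035, -0.035, 0)–(0, -0.035, 0)  len=0.0350
  (v7,v8,v2) [--+] → (0, -0.035, 1.97201)–(-0.035, -0.035, 1.9397)  len=0.0476
  (v8,v0,v9) [-+-] → (0, -0.035, 0)–(0.035, -0.035, 0)  len=0.0350
  (v8,v9,v2) [--+] → (0.035, -0.035, 1.9397)–(0, -0.035, 1.97201)  len=0.0476
  (v9,v0,v1) [-++] → (0.035, -0.035, 0)–(0.9055, -0.035, 0)  len=0.8705
  (v9,v1,v2) [-++] → (0.9055, -0.035, 0)–(0.035, -0.035, 1.9397)  len=2.1261

Chained into 1 loop(s):
  loop 1: 8 segments, perimeter = 6.1584
Total perimeter = 6.158

loops=1 perimeter=6.158


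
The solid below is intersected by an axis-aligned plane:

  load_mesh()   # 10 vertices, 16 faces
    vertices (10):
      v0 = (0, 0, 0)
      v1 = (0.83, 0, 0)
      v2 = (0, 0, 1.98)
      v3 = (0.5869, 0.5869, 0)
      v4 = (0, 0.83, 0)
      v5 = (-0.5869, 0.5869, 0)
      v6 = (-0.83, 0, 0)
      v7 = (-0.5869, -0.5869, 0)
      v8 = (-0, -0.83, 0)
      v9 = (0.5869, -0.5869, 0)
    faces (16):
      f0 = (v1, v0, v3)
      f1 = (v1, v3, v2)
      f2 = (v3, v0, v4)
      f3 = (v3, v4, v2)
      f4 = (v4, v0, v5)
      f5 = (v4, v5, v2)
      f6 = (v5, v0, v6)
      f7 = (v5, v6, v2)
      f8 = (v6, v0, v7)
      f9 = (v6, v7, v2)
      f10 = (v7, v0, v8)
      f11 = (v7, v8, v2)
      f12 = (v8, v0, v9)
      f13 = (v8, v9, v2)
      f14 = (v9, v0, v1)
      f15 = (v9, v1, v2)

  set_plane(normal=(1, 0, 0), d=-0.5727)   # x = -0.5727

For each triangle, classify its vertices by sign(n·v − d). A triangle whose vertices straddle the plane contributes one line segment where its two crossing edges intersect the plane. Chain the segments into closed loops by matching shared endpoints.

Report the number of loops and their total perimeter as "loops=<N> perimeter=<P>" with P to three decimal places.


Straddling triangles (8 of 16):
  (v4,v0,v5) [++-] → (-0.5727, 0.5727, 0)–(-0.5727, 0.592782, 0)  len=0.0201
  (v4,v5,v2) [+-+] → (-0.5727, 0.592782, 0)–(-0.5727, 0.5727, 0.0479059)  len=0.0519
  (v5,v0,v6) [-+-] → (-0.5727, 0.5727, 0)–(-0.5727, 0, 0)  len=0.5727
  (v5,v6,v2) [--+] → (-0.5727, 0, 0.6138)–(-0.5727, 0.5727, 0.0479059)  len=0.8051
  (v6,v0,v7) [-+-] → (-0.5727, 0, 0)–(-0.5727, -0.5727, 0)  len=0.5727
  (v6,v7,v2) [--+] → (-0.5727, -0.5727, 0.0479059)–(-0.5727, 0, 0.6138)  len=0.8051
  (v7,v0,v8) [-++] → (-0.5727, -0.5727, 0)–(-0.5727, -0.592782, 0)  len=0.0201
  (v7,v8,v2) [-++] → (-0.5727, -0.592782, 0)–(-0.5727, -0.5727, 0.0479059)  len=0.0519

Chained into 1 loop(s):
  loop 1: 8 segments, perimeter = 2.8997
Total perimeter = 2.900

loops=1 perimeter=2.900


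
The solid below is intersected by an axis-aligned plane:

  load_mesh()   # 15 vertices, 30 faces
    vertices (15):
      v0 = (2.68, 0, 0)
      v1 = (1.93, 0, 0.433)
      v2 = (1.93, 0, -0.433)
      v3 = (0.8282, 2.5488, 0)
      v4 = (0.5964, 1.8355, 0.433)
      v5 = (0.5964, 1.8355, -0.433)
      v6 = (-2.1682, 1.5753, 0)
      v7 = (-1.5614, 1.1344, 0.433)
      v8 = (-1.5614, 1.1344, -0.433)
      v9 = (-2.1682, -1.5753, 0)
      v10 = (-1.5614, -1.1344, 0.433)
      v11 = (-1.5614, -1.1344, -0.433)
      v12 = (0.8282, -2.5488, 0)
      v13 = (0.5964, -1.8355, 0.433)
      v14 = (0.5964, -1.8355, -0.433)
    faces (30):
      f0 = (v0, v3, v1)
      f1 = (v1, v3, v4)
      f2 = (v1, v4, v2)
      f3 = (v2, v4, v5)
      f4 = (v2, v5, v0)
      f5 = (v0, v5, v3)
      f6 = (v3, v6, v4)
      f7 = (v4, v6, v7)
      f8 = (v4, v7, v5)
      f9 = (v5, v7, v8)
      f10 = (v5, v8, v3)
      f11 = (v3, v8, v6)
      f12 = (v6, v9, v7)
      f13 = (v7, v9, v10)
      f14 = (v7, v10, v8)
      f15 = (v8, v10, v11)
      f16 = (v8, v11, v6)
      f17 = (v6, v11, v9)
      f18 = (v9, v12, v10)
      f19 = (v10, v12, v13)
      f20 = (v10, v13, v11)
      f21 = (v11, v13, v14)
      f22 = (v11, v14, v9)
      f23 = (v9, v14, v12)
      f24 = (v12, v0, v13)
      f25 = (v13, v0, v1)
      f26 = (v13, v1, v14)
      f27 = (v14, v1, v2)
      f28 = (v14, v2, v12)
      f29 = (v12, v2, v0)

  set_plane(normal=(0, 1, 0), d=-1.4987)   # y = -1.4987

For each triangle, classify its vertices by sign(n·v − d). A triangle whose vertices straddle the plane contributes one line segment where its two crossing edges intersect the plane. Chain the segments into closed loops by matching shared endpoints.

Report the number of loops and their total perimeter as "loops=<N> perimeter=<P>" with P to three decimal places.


loops=2 perimeter=7.046

Straddling triangles (14 of 30):
  (v6,v9,v7) [+-+] → (-2.1682, -1.4987, 0)–(-2.15105, -1.4987, 0.0122404)  len=0.0211
  (v7,v9,v10) [+-+] → (-2.15105, -1.4987, 0.0122404)–(-2.06278, -1.4987, 0.0752275)  len=0.1084
  (v6,v11,v9) [++-] → (-2.06278, -1.4987, -0.0752275)–(-2.1682, -1.4987, 0)  len=0.1295
  (v9,v12,v10) [--+] → (-0.945923, -1.4987, 0.321474)–(-2.06278, -1.4987, 0.0752275)  len=1.1437
  (v10,v12,v13) [+--] → (-0.945923, -1.4987, 0.321474)–(-0.440181, -1.4987, 0.433)  len=0.5179
  (v10,v13,v11) [+-+] → (-0.440181, -1.4987, 0.433)–(-0.440181, -1.4987, 0.016984)  len=0.4160
  (v11,v13,v14) [+--] → (-0.440181, -1.4987, 0.016984)–(-0.440181, -1.4987, -0.433)  len=0.4500
  (v11,v14,v9) [+--] → (-0.440181, -1.4987, -0.433)–(-2.06278, -1.4987, -0.0752275)  len=1.6616
  (v12,v0,v13) [-+-] → (1.59114, -1.4987, 0)–(0.978724, -1.4987, 0.353548)  len=0.7071
  (v13,v0,v1) [-++] → (0.978724, -1.4987, 0.353548)–(0.841105, -1.4987, 0.433)  len=0.1589
  (v13,v1,v14) [-+-] → (0.841105, -1.4987, 0.433)–(0.841105, -1.4987, -0.274096)  len=0.7071
  (v14,v1,v2) [-++] → (0.841105, -1.4987, -0.274096)–(0.841105, -1.4987, -0.433)  len=0.1589
  (v14,v2,v12) [-+-] → (0.841105, -1.4987, -0.433)–(1.28214, -1.4987, -0.178395)  len=0.5092
  (v12,v2,v0) [-++] → (1.28214, -1.4987, -0.178395)–(1.59114, -1.4987, 0)  len=0.3568

Chained into 2 loop(s):
  loop 1: 8 segments, perimeter = 4.4482
  loop 2: 6 segments, perimeter = 2.5981
Total perimeter = 7.046


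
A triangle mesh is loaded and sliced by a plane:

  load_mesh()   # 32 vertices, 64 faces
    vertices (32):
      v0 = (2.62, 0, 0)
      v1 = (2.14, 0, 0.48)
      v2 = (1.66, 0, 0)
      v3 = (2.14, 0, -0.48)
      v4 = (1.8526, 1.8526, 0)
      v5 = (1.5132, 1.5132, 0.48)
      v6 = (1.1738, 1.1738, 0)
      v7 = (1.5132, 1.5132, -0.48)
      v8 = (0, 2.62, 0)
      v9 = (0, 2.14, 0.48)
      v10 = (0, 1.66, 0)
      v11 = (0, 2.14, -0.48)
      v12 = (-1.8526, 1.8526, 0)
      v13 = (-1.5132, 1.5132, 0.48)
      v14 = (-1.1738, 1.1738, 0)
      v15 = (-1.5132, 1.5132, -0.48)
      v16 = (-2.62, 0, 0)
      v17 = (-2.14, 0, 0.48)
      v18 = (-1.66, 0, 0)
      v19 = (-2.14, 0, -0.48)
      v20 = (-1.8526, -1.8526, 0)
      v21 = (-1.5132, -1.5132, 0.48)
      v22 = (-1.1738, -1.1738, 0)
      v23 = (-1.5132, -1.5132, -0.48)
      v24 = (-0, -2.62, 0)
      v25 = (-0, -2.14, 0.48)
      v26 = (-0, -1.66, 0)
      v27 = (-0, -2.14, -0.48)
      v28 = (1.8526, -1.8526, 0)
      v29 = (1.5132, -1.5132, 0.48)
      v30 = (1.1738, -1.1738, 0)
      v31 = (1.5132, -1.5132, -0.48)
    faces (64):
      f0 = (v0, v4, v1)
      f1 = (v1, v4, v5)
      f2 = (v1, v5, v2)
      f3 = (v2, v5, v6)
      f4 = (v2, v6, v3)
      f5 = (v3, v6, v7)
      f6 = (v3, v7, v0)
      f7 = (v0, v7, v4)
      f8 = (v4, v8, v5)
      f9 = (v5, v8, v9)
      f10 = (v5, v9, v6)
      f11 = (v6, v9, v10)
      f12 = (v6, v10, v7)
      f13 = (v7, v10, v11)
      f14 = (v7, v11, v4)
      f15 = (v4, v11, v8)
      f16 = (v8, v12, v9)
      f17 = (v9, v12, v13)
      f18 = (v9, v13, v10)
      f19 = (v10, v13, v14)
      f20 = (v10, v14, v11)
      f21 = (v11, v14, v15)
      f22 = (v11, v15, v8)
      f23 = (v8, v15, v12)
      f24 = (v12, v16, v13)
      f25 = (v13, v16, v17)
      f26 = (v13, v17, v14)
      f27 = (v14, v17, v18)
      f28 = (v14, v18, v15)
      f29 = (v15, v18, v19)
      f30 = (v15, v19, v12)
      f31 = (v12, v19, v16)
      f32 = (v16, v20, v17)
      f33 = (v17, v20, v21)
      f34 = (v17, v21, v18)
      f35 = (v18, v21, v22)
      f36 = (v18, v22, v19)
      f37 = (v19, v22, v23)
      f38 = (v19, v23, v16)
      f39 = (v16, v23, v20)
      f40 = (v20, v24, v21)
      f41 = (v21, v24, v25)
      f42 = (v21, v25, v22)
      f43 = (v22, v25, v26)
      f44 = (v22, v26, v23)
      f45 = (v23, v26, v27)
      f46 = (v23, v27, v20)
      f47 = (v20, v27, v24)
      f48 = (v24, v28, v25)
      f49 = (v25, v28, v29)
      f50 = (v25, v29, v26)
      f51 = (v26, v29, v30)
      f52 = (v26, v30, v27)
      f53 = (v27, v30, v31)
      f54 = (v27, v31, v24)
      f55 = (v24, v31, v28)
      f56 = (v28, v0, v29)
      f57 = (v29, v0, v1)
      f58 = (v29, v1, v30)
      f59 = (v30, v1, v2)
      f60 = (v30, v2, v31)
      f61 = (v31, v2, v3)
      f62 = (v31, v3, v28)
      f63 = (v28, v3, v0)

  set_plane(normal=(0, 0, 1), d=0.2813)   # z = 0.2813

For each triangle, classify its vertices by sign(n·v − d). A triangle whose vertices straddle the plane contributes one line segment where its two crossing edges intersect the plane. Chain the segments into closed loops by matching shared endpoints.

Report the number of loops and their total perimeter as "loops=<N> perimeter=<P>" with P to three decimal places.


Straddling triangles (32 of 64):
  (v0,v4,v1) [--+] → (2.02103, 0.766899, 0.2813)–(2.3387, 0, 0.2813)  len=0.8301
  (v1,v4,v5) [+-+] → (2.02103, 0.766899, 0.2813)–(1.6537, 1.6537, 0.2813)  len=0.9599
  (v1,v5,v2) [++-] → (1.57397, 0.886798, 0.2813)–(1.9413, 0, 0.2813)  len=0.9599
  (v2,v5,v6) [-+-] → (1.57397, 0.886798, 0.2813)–(1.3727, 1.3727, 0.2813)  len=0.5259
  (v4,v8,v5) [--+] → (0.886798, 1.97137, 0.2813)–(1.6537, 1.6537, 0.2813)  len=0.8301
  (v5,v8,v9) [+-+] → (0.886798, 1.97137, 0.2813)–(0, 2.3387, 0.2813)  len=0.9599
  (v5,v9,v6) [++-] → (0.485904, 1.74003, 0.2813)–(1.3727, 1.3727, 0.2813)  len=0.9599
  (v6,v9,v10) [-+-] → (0.485904, 1.74003, 0.2813)–(0, 1.9413, 0.2813)  len=0.5259
  (v8,v12,v9) [--+] → (-0.766899, 2.02103, 0.2813)–(0, 2.3387, 0.2813)  len=0.8301
  (v9,v12,v13) [+-+] → (-0.766899, 2.02103, 0.2813)–(-1.6537, 1.6537, 0.2813)  len=0.9599
  (v9,v13,v10) [++-] → (-0.886798, 1.57397, 0.2813)–(0, 1.9413, 0.2813)  len=0.9599
  (v10,v13,v14) [-+-] → (-0.886798, 1.57397, 0.2813)–(-1.3727, 1.3727, 0.2813)  len=0.5259
  (v12,v16,v13) [--+] → (-1.97137, 0.886798, 0.2813)–(-1.6537, 1.6537, 0.2813)  len=0.8301
  (v13,v16,v17) [+-+] → (-1.97137, 0.886798, 0.2813)–(-2.3387, 0, 0.2813)  len=0.9599
  (v13,v17,v14) [++-] → (-1.74003, 0.485904, 0.2813)–(-1.3727, 1.3727, 0.2813)  len=0.9599
  (v14,v17,v18) [-+-] → (-1.74003, 0.485904, 0.2813)–(-1.9413, 0, 0.2813)  len=0.5259
  (v16,v20,v17) [--+] → (-2.02103, -0.766899, 0.2813)–(-2.3387, 0, 0.2813)  len=0.8301
  (v17,v20,v21) [+-+] → (-2.02103, -0.766899, 0.2813)–(-1.6537, -1.6537, 0.2813)  len=0.9599
  (v17,v21,v18) [++-] → (-1.57397, -0.886798, 0.2813)–(-1.9413, 0, 0.2813)  len=0.9599
  (v18,v21,v22) [-+-] → (-1.57397, -0.886798, 0.2813)–(-1.3727, -1.3727, 0.2813)  len=0.5259
  (v20,v24,v21) [--+] → (-0.886798, -1.97137, 0.2813)–(-1.6537, -1.6537, 0.2813)  len=0.8301
  (v21,v24,v25) [+-+] → (-0.886798, -1.97137, 0.2813)–(0, -2.3387, 0.2813)  len=0.9599
  (v21,v25,v22) [++-] → (-0.485904, -1.74003, 0.2813)–(-1.3727, -1.3727, 0.2813)  len=0.9599
  (v22,v25,v26) [-+-] → (-0.485904, -1.74003, 0.2813)–(0, -1.9413, 0.2813)  len=0.5259
  (v24,v28,v25) [--+] → (0.766899, -2.02103, 0.2813)–(0, -2.3387, 0.2813)  len=0.8301
  (v25,v28,v29) [+-+] → (0.766899, -2.02103, 0.2813)–(1.6537, -1.6537, 0.2813)  len=0.9599
  (v25,v29,v26) [++-] → (0.886798, -1.57397, 0.2813)–(0, -1.9413, 0.2813)  len=0.9599
  (v26,v29,v30) [-+-] → (0.886798, -1.57397, 0.2813)–(1.3727, -1.3727, 0.2813)  len=0.5259
  (v28,v0,v29) [--+] → (1.97137, -0.886798, 0.2813)–(1.6537, -1.6537, 0.2813)  len=0.8301
  (v29,v0,v1) [+-+] → (1.97137, -0.886798, 0.2813)–(2.3387, 0, 0.2813)  len=0.9599
  (v29,v1,v30) [++-] → (1.74003, -0.485904, 0.2813)–(1.3727, -1.3727, 0.2813)  len=0.9599
  (v30,v1,v2) [-+-] → (1.74003, -0.485904, 0.2813)–(1.9413, 0, 0.2813)  len=0.5259

Chained into 2 loop(s):
  loop 1: 16 segments, perimeter = 14.3197
  loop 2: 16 segments, perimeter = 11.8864
Total perimeter = 26.206

loops=2 perimeter=26.206


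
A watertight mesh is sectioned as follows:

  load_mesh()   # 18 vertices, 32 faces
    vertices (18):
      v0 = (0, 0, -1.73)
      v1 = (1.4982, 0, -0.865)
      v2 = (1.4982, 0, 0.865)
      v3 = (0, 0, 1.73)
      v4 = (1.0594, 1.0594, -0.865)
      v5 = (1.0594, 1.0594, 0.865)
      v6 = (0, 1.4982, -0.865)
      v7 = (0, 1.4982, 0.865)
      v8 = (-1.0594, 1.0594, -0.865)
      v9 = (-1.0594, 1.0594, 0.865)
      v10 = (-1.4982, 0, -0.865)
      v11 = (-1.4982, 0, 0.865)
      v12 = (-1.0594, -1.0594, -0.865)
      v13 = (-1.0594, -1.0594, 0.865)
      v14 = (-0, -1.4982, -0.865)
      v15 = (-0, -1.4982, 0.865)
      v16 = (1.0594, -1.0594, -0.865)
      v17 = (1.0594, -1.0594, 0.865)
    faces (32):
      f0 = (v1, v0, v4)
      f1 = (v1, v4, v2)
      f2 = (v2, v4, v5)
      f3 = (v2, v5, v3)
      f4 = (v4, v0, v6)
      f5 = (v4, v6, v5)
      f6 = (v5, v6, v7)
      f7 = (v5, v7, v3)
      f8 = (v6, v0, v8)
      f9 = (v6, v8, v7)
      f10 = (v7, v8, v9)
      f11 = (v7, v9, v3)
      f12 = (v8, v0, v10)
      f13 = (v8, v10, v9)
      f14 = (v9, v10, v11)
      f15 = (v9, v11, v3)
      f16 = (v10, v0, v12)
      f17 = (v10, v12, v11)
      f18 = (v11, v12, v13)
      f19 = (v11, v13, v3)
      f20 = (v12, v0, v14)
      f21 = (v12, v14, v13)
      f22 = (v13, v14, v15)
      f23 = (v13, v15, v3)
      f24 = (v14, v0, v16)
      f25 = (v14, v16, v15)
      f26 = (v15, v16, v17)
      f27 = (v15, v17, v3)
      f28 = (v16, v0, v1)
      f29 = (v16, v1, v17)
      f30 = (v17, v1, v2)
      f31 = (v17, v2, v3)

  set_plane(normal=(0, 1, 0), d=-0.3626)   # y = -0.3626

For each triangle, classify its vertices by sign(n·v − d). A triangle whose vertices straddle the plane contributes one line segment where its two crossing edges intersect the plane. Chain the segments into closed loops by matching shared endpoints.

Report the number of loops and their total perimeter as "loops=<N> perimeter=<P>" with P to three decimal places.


Straddling triangles (12 of 32):
  (v10,v0,v12) [++-] → (-0.3626, -0.3626, -1.43394)–(-1.34801, -0.3626, -0.865)  len=1.1379
  (v10,v12,v11) [+-+] → (-1.34801, -0.3626, -0.865)–(-1.34801, -0.3626, 0.272874)  len=1.1379
  (v11,v12,v13) [+--] → (-1.34801, -0.3626, 0.272874)–(-1.34801, -0.3626, 0.865)  len=0.5921
  (v11,v13,v3) [+-+] → (-1.34801, -0.3626, 0.865)–(-0.3626, -0.3626, 1.43394)  len=1.1379
  (v12,v0,v14) [-+-] → (-0.3626, -0.3626, -1.43394)–(0, -0.3626, -1.52065)  len=0.3728
  (v13,v15,v3) [--+] → (0, -0.3626, 1.52065)–(-0.3626, -0.3626, 1.43394)  len=0.3728
  (v14,v0,v16) [-+-] → (0, -0.3626, -1.52065)–(0.3626, -0.3626, -1.43394)  len=0.3728
  (v15,v17,v3) [--+] → (0.3626, -0.3626, 1.43394)–(0, -0.3626, 1.52065)  len=0.3728
  (v16,v0,v1) [-++] → (0.3626, -0.3626, -1.43394)–(1.34801, -0.3626, -0.865)  len=1.1379
  (v16,v1,v17) [-+-] → (1.34801, -0.3626, -0.865)–(1.34801, -0.3626, -0.272874)  len=0.5921
  (v17,v1,v2) [-++] → (1.34801, -0.3626, -0.272874)–(1.34801, -0.3626, 0.865)  len=1.1379
  (v17,v2,v3) [-++] → (1.34801, -0.3626, 0.865)–(0.3626, -0.3626, 1.43394)  len=1.1379

Chained into 1 loop(s):
  loop 1: 12 segments, perimeter = 9.5027
Total perimeter = 9.503

loops=1 perimeter=9.503


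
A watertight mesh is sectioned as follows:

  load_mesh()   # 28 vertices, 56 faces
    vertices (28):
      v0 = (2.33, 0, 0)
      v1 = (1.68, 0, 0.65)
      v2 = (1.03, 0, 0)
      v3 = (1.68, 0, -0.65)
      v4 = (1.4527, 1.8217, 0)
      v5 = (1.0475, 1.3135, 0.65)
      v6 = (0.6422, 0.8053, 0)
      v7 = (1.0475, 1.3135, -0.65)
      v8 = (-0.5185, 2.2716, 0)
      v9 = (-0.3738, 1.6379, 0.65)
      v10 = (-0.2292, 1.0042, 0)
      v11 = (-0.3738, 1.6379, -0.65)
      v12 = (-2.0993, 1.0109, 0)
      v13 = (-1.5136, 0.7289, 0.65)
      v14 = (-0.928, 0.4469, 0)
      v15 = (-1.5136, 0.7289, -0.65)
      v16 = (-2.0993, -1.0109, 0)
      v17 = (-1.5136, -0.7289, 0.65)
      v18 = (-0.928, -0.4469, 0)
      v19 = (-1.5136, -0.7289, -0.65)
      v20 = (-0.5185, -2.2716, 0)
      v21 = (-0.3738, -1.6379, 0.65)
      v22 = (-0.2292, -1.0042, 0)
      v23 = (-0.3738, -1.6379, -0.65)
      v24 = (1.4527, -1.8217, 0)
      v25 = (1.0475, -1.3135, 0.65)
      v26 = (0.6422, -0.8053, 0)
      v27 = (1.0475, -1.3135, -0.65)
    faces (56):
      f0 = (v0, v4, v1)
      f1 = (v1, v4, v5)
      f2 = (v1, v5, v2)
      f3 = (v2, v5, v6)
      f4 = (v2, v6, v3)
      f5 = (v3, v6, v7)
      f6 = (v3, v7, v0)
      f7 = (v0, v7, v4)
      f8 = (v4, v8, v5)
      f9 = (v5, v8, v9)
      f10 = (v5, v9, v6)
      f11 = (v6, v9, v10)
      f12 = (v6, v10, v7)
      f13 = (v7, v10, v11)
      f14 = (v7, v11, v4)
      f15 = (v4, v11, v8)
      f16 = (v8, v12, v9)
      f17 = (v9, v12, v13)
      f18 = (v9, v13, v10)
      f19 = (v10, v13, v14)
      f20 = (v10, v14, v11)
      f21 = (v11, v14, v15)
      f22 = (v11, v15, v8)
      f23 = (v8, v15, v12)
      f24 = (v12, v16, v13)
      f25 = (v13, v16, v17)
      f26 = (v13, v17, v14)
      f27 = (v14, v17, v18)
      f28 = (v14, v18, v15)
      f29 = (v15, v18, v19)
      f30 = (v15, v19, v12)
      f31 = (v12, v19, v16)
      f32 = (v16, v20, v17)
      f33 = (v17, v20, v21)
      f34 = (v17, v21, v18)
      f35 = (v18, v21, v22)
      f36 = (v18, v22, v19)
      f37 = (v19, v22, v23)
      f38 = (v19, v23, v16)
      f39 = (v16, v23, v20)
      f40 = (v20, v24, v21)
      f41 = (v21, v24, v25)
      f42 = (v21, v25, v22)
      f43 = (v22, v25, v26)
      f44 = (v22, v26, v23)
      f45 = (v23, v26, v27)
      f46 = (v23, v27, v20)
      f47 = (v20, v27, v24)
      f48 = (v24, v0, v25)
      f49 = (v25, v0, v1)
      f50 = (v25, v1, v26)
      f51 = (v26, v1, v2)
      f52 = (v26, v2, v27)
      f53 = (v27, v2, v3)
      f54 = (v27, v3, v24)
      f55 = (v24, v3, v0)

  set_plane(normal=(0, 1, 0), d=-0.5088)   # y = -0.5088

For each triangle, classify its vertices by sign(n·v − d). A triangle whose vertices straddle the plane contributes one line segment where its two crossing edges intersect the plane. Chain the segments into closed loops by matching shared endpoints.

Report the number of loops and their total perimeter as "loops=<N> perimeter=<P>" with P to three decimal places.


loops=2 perimeter=7.294

Straddling triangles (18 of 56):
  (v12,v16,v13) [+-+] → (-2.0993, -0.5088, 0)–(-1.93027, -0.5088, 0.187588)  len=0.2525
  (v13,v16,v17) [+--] → (-1.93027, -0.5088, 0.187588)–(-1.5136, -0.5088, 0.65)  len=0.6224
  (v13,v17,v14) [+-+] → (-1.5136, -0.5088, 0.65)–(-1.40398, -0.5088, 0.528325)  len=0.1638
  (v14,v17,v18) [+-+] → (-1.40398, -0.5088, 0.528325)–(-1.05654, -0.5088, 0.142677)  len=0.5191
  (v15,v18,v19) [++-] → (-1.05654, -0.5088, -0.142677)–(-1.5136, -0.5088, -0.65)  len=0.6828
  (v15,v19,v12) [+-+] → (-1.5136, -0.5088, -0.65)–(-1.5877, -0.5088, -0.567769)  len=0.1107
  (v12,v19,v16) [+--] → (-1.5877, -0.5088, -0.567769)–(-2.0993, -0.5088, 0)  len=0.7643
  (v17,v21,v18) [--+] → (-0.899196, -0.5088, 0.0337825)–(-1.05654, -0.5088, 0.142677)  len=0.1914
  (v18,v21,v22) [+--] → (-0.899196, -0.5088, 0.0337825)–(-0.850383, -0.5088, 0)  len=0.0594
  (v18,v22,v19) [+--] → (-0.850383, -0.5088, 0)–(-1.05654, -0.5088, -0.142677)  len=0.2507
  (v24,v0,v25) [-+-] → (2.08497, -0.5088, 0)–(1.83321, -0.5088, 0.251785)  len=0.3561
  (v25,v0,v1) [-++] → (1.83321, -0.5088, 0.251785)–(1.43499, -0.5088, 0.65)  len=0.5632
  (v25,v1,v26) [-+-] → (1.43499, -0.5088, 0.65)–(1.0243, -0.5088, 0.239321)  len=0.5808
  (v26,v1,v2) [-++] → (1.0243, -0.5088, 0.239321)–(0.784982, -0.5088, 0)  len=0.3385
  (v26,v2,v27) [-+-] → (0.784982, -0.5088, 0)–(1.03678, -0.5088, -0.251785)  len=0.3561
  (v27,v2,v3) [-++] → (1.03678, -0.5088, -0.251785)–(1.43499, -0.5088, -0.65)  len=0.5632
  (v27,v3,v24) [-+-] → (1.43499, -0.5088, -0.65)–(1.61652, -0.5088, -0.468455)  len=0.2567
  (v24,v3,v0) [-++] → (1.61652, -0.5088, -0.468455)–(2.08497, -0.5088, 0)  len=0.6625

Chained into 2 loop(s):
  loop 1: 10 segments, perimeter = 3.6170
  loop 2: 8 segments, perimeter = 3.6769
Total perimeter = 7.294


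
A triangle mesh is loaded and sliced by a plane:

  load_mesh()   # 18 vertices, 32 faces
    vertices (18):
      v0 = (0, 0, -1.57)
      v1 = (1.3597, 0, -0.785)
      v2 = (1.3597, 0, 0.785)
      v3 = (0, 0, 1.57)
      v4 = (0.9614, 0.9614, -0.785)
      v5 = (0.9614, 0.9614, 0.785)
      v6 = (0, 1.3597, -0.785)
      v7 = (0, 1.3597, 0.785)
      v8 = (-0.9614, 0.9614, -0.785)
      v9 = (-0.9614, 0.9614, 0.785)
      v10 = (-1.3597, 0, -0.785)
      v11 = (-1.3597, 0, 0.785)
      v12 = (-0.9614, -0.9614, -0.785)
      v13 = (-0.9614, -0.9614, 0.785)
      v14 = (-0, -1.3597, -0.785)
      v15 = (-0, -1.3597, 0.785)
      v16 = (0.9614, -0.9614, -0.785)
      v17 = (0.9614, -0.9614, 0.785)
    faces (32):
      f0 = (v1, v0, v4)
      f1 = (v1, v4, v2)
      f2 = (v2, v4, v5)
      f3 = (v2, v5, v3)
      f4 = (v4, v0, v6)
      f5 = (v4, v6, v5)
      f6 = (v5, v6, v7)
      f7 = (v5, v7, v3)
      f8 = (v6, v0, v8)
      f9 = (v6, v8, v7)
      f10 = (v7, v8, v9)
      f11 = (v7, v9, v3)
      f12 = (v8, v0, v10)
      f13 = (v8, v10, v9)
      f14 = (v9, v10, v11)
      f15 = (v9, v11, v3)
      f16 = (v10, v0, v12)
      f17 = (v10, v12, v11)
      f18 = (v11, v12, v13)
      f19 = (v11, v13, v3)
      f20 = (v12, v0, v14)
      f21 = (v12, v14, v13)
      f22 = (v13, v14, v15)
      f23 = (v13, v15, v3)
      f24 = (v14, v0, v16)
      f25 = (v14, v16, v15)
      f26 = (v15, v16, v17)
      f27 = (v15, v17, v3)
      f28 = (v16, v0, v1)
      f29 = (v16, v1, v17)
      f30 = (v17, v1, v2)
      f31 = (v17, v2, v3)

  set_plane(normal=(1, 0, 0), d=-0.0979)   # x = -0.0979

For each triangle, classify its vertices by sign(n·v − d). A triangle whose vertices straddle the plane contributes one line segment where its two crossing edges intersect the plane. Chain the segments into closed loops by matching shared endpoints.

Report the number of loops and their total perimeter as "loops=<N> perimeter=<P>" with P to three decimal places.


Straddling triangles (12 of 32):
  (v6,v0,v8) [++-] → (-0.0979, 0.0979, -1.49006)–(-0.0979, 1.31914, -0.785)  len=1.4102
  (v6,v8,v7) [+-+] → (-0.0979, 1.31914, -0.785)–(-0.0979, 1.31914, 0.625126)  len=1.4101
  (v7,v8,v9) [+--] → (-0.0979, 1.31914, 0.625126)–(-0.0979, 1.31914, 0.785)  len=0.1599
  (v7,v9,v3) [+-+] → (-0.0979, 1.31914, 0.785)–(-0.0979, 0.0979, 1.49006)  len=1.4102
  (v8,v0,v10) [-+-] → (-0.0979, 0.0979, -1.49006)–(-0.0979, 0, -1.51348)  len=0.1007
  (v9,v11,v3) [--+] → (-0.0979, 0, 1.51348)–(-0.0979, 0.0979, 1.49006)  len=0.1007
  (v10,v0,v12) [-+-] → (-0.0979, 0, -1.51348)–(-0.0979, -0.0979, -1.49006)  len=0.1007
  (v11,v13,v3) [--+] → (-0.0979, -0.0979, 1.49006)–(-0.0979, 0, 1.51348)  len=0.1007
  (v12,v0,v14) [-++] → (-0.0979, -0.0979, -1.49006)–(-0.0979, -1.31914, -0.785)  len=1.4102
  (v12,v14,v13) [-+-] → (-0.0979, -1.31914, -0.785)–(-0.0979, -1.31914, -0.625126)  len=0.1599
  (v13,v14,v15) [-++] → (-0.0979, -1.31914, -0.625126)–(-0.0979, -1.31914, 0.785)  len=1.4101
  (v13,v15,v3) [-++] → (-0.0979, -1.31914, 0.785)–(-0.0979, -0.0979, 1.49006)  len=1.4102

Chained into 1 loop(s):
  loop 1: 12 segments, perimeter = 9.1833
Total perimeter = 9.183

loops=1 perimeter=9.183
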